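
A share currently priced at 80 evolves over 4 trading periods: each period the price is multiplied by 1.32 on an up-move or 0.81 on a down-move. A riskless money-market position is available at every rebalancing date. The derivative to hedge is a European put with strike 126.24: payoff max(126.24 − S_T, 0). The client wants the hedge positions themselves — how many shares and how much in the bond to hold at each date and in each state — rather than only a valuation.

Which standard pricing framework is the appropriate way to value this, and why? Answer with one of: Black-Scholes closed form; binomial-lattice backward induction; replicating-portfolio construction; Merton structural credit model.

framework: replicating-portfolio construction

Key observation: a price alone would not answer the question — the per-node share/bond construction on the spot-80, 1.32/0.81 tree is required, and only the replicating-portfolio method yields it.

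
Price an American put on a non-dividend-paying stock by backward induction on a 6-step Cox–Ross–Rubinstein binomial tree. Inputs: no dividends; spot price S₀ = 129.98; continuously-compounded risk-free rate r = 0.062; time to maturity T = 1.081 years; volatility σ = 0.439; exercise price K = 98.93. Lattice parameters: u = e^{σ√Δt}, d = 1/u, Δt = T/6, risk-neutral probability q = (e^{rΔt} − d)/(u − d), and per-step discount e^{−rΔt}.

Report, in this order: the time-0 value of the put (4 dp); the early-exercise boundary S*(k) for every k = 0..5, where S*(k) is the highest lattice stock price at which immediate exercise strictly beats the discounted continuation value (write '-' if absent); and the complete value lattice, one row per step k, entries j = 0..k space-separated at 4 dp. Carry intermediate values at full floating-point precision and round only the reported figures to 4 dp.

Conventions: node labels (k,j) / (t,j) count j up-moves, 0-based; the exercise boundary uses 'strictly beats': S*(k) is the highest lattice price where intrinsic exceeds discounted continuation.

price = 7.1982
boundary = - - - - 61.6842 74.3190
tree:
7.1982
11.3818 2.8966
17.5352 5.0733 0.6389
26.1297 8.7621 1.2508 0.0000
37.2458 14.8627 2.4490 0.0000 0.0000
47.7325 24.6110 4.7950 0.0000 0.0000 0.0000
56.4365 37.2458 9.3883 0.0000 0.0000 0.0000 0.0000

Δt=0.18017  u=1.20483  d=0.82999  q=0.48352  discount=0.98889
step 6 (expiry): payoffs max(K−S,0) = 56.4365 37.2458 9.3883 0.0000 0.0000 0.0000 0.0000
step 5: (k=5,j=0): S=51.1975, K−S=47.7325, hold=46.6336 ⇒ V=47.7325 exercise | (k=5,j=1): S=74.3190, K−S=24.6110, hold=23.5121 ⇒ V=24.6110 exercise | (k=5,j=2): S=107.8825, K−S=0.0000, hold=4.7950 ⇒ V=4.7950 continue | (k=5,j=3): S=156.6037, K−S=0.0000, hold=0.0000 ⇒ V=0.0000 continue | (k=5,j=4): S=227.3282, K−S=0.0000, hold=0.0000 ⇒ V=0.0000 continue | (k=5,j=5): S=329.9929, K−S=0.0000, hold=0.0000 ⇒ V=0.0000 continue  boundary S*=74.3190
step 4: (k=4,j=0): S=61.6842, K−S=37.2458, hold=36.1469 ⇒ V=37.2458 exercise | (k=4,j=1): S=89.5417, K−S=9.3883, hold=14.8627 ⇒ V=14.8627 continue | (k=4,j=2): S=129.9800, K−S=0.0000, hold=2.4490 ⇒ V=2.4490 continue | (k=4,j=3): S=188.6808, K−S=0.0000, hold=0.0000 ⇒ V=0.0000 continue | (k=4,j=4): S=273.8918, K−S=0.0000, hold=0.0000 ⇒ V=0.0000 continue  boundary S*=61.6842
step 3: (k=3,j=0): S=74.3190, K−S=24.6110, hold=26.1297 ⇒ V=26.1297 continue | (k=3,j=1): S=107.8825, K−S=0.0000, hold=8.7621 ⇒ V=8.7621 continue | (k=3,j=2): S=156.6037, K−S=0.0000, hold=1.2508 ⇒ V=1.2508 continue | (k=3,j=3): S=227.3282, K−S=0.0000, hold=0.0000 ⇒ V=0.0000 continue  boundary S*=-
step 2: (k=2,j=0): S=89.5417, K−S=9.3883, hold=17.5352 ⇒ V=17.5352 continue | (k=2,j=1): S=129.9800, K−S=0.0000, hold=5.0733 ⇒ V=5.0733 continue | (k=2,j=2): S=188.6808, K−S=0.0000, hold=0.6389 ⇒ V=0.6389 continue  boundary S*=-
step 1: (k=1,j=0): S=107.8825, K−S=0.0000, hold=11.3818 ⇒ V=11.3818 continue | (k=1,j=1): S=156.6037, K−S=0.0000, hold=2.8966 ⇒ V=2.8966 continue  boundary S*=-
step 0: (k=0,j=0): S=129.9800, K−S=0.0000, hold=7.1982 ⇒ V=7.1982 continue  boundary S*=-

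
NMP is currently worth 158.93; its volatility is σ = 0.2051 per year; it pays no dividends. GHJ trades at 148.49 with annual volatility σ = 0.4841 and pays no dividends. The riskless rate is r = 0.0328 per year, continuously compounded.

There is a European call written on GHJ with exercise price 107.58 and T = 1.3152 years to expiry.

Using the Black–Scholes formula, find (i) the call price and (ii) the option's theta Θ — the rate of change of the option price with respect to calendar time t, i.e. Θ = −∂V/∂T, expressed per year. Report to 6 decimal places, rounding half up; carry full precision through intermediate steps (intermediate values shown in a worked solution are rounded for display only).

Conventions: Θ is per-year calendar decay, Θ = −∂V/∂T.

σ√T = 0.4841·√1.3152 = 0.555176
d₁ = (ln(S/K) + (r+σ²/2)T) / (σ√T) = (ln(148.49/107.58) + (0.0328+0.4841²/2)·1.3152) / 0.555176 = (0.322283 + 0.197249) / 0.555176 = 0.935796
d₂ = d₁ − σ√T = 0.935796 − 0.555176 = 0.380620
e^{−rT} = 0.957779
N(d₁) = 0.825311,  N(d₂) = 0.648257
Call price V = S·N(d₁) − K·e^{−rT}·N(d₂) = 122.550412 − 66.795018 = 55.755394
φ(d₁) = (1/√(2π))·e^{−d₁²/2} = 0.257485
Θ = −S·φ(d₁)·σ/(2√T) − r·K·e^{−rT}·N(d₂) = −8.069703 − 2.190877 = -10.260580

price = 55.755394
Θ = -10.260580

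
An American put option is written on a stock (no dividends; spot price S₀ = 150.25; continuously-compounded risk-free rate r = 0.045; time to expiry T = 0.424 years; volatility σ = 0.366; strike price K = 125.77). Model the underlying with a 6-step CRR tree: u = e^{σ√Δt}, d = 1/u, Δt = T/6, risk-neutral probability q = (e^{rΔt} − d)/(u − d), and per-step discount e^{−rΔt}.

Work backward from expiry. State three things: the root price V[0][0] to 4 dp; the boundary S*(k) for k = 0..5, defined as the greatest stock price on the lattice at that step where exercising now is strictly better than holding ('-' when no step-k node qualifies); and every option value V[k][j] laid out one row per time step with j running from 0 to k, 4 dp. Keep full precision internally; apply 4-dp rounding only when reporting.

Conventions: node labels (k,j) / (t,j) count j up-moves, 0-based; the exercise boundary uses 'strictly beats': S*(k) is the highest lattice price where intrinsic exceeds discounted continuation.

price = 3.6533
boundary = - - - - 101.8114 112.2150
tree:
3.6533
6.0910 1.1604
9.9383 2.1587 0.1373
15.7522 4.0006 0.2711 0.0000
23.9586 7.3822 0.5354 0.0000 0.0000
33.3976 13.5550 1.0574 0.0000 0.0000 0.0000
41.9616 23.9586 2.0883 0.0000 0.0000 0.0000 0.0000

params: Δt=0.07067 u=1.10218 d=0.90729 q=0.49204 e^(-rΔt)=0.99683
t_6 payoffs: 41.9616 23.9586 2.0883 0.0000 0.0000 0.0000 0.0000
t_5: node(5,0) S=92.3724 payoff=33.3976 vs cont=32.9983 → 33.3976 [stop]  node(5,1) S=112.2150 payoff=13.5550 vs cont=13.1556 → 13.5550 [stop]  node(5,2) S=136.3201 payoff=0.0000 vs cont=1.0574 → 1.0574 [wait]  node(5,3) S=165.6033 payoff=0.0000 vs cont=0.0000 → 0.0000 [wait]  node(5,4) S=201.1768 payoff=0.0000 vs cont=0.0000 → 0.0000 [wait]  node(5,5) S=244.3919 payoff=0.0000 vs cont=0.0000 → 0.0000 [wait]  ⇒ S*(5)=112.2150
t_4: node(4,0) S=101.8114 payoff=23.9586 vs cont=23.5592 → 23.9586 [stop]  node(4,1) S=123.6817 payoff=2.0883 vs cont=7.3822 → 7.3822 [wait]  node(4,2) S=150.2500 payoff=0.0000 vs cont=0.5354 → 0.5354 [wait]  node(4,3) S=182.5255 payoff=0.0000 vs cont=0.0000 → 0.0000 [wait]  node(4,4) S=221.7340 payoff=0.0000 vs cont=0.0000 → 0.0000 [wait]  ⇒ S*(4)=101.8114
t_3: node(3,0) S=112.2150 payoff=13.5550 vs cont=15.7522 → 15.7522 [wait]  node(3,1) S=136.3201 payoff=0.0000 vs cont=4.0006 → 4.0006 [wait]  node(3,2) S=165.6033 payoff=0.0000 vs cont=0.2711 → 0.2711 [wait]  node(3,3) S=201.1768 payoff=0.0000 vs cont=0.0000 → 0.0000 [wait]  ⇒ S*(3)=-
t_2: node(2,0) S=123.6817 payoff=2.0883 vs cont=9.9383 → 9.9383 [wait]  node(2,1) S=150.2500 payoff=0.0000 vs cont=2.1587 → 2.1587 [wait]  node(2,2) S=182.5255 payoff=0.0000 vs cont=0.1373 → 0.1373 [wait]  ⇒ S*(2)=-
t_1: node(1,0) S=136.3201 payoff=0.0000 vs cont=6.0910 → 6.0910 [wait]  node(1,1) S=165.6033 payoff=0.0000 vs cont=1.1604 → 1.1604 [wait]  ⇒ S*(1)=-
t_0: node(0,0) S=150.2500 payoff=0.0000 vs cont=3.6533 → 3.6533 [wait]  ⇒ S*(0)=-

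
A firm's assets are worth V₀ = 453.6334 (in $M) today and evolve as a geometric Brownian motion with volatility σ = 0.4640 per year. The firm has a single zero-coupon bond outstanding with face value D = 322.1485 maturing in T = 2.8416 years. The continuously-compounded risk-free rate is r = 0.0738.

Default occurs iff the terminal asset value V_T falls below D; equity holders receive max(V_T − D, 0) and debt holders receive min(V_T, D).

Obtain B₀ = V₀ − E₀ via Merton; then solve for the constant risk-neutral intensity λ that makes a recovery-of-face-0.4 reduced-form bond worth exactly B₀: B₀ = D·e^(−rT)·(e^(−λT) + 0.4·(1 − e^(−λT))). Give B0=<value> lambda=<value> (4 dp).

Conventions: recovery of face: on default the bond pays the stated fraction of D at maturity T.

Apply the equity-as-call identities (strike 322.1485, horizon 2.8416 years):
d₁ = [ln(V₀/D) + (r + σ²/2)T] / (σ√T)
   = [ln(453.6334/322.1485) + (0.0738 + 0.5·0.4640²)·2.8416] / (0.4640·√2.8416)
   = [0.342277 + 0.515603] / 0.782167 = 1.096798
d₂ = d₁ − σ√T = 1.096798 − 0.782167 = 0.314631
N(d₁) = 0.863635,  N(d₂) = 0.623479,  e^(−rT) = 0.810819
E₀ = V₀·N(d₁) − D·e^(−rT)·N(d₂)
   = 453.6334·0.863635 − 322.1485·0.810819·0.623479 = 228.918377
B₀ = V₀ − E₀ = 453.6334 − 228.918377 = 224.715023
e^(−λT) = (B₀·e^(rT)/D − 0.4)/(1 − 0.4) = (224.7150·1.233320/322.1485 − 0.4)/0.6 = 0.76717313
λ = −ln(0.76717313)/2.8416 = 0.093272

B0=224.7150 lambda=0.0933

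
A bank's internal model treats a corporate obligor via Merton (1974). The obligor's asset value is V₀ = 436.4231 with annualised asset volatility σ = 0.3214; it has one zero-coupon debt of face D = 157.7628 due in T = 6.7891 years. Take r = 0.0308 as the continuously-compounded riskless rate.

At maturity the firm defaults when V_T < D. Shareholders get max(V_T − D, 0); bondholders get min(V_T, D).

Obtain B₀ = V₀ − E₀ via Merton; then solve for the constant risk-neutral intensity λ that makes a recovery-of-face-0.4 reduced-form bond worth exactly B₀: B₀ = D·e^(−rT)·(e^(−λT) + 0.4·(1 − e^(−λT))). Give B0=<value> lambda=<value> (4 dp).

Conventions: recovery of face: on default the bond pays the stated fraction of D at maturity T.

Work the structural quantities from V₀ = 436.4231 against face 157.7628:
d₁ = [ln(V₀/D) + (r + σ²/2)T] / (σ√T)
   = [ln(436.4231/157.7628) + (0.0308 + 0.5·0.3214²)·6.7891] / (0.3214·√6.7891)
   = [1.017520 + 0.559754] / 0.837437 = 1.883455
d₂ = d₁ − σ√T = 1.883455 − 0.837437 = 1.046018
N(d₁) = 0.970181,  N(d₂) = 0.852224,  e^(−rT) = 0.811311
E₀ = V₀·N(d₁) − D·e^(−rT)·N(d₂)
   = 436.4231·0.970181 − 157.7628·0.811311·0.852224 = 314.329175
B₀ = V₀ − E₀ = 436.4231 − 314.329175 = 122.093925
e^(−λT) = (B₀·e^(rT)/D − 0.4)/(1 − 0.4) = (122.0939·1.232574/157.7628 − 0.4)/0.6 = 0.92316428
λ = −ln(0.92316428)/6.7891 = 0.011776

B0=122.0939 lambda=0.0118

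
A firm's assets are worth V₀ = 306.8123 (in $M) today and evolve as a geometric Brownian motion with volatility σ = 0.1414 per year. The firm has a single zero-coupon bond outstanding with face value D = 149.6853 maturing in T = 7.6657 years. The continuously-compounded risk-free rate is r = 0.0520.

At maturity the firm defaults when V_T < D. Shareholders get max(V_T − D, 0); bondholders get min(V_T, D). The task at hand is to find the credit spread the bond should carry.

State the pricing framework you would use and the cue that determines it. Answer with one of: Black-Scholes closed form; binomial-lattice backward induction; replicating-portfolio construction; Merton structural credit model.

framework: Merton structural credit model

Key observation: the question is about default risk generated by asset-value dynamics against a debt face of 149.6853 — the structural framework prices exactly that.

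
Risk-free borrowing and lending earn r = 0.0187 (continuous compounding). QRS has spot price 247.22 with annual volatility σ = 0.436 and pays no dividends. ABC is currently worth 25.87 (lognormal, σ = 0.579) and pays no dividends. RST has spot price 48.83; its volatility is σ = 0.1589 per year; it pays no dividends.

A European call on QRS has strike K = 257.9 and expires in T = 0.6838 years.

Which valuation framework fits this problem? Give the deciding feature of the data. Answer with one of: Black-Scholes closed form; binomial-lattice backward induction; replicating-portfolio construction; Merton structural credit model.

Key observation: the strike-257.9 call on QRS is European-exercise on a continuously-modelled lognormal underlying, so its value is a single closed-form evaluation.

framework: Black-Scholes closed form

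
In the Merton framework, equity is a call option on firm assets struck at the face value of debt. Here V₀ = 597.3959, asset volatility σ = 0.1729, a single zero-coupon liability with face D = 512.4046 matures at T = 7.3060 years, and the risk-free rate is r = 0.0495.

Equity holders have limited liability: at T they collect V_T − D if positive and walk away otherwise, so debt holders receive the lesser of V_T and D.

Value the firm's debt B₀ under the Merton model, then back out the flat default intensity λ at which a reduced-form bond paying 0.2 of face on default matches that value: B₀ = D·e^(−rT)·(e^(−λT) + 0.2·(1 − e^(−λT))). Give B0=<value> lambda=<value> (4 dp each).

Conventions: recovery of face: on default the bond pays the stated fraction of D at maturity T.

B0=342.4225 lambda=0.0071

Equity is a call on the firm's assets struck at D = 512.4046:
d₁ = [ln(V₀/D) + (r + σ²/2)T] / (σ√T)
   = [ln(597.3959/512.4046) + (0.0495 + 0.5·0.1729²)·7.3060] / (0.1729·√7.3060)
   = [0.153465 + 0.470851] / 0.467342 = 1.335888
d₂ = d₁ − σ√T = 1.335888 − 0.467342 = 0.868546
N(d₁) = 0.909207,  N(d₂) = 0.807452,  e^(−rT) = 0.696528
E₀ = V₀·N(d₁) − D·e^(−rT)·N(d₂)
   = 597.3959·0.909207 − 512.4046·0.696528·0.807452 = 254.973428
B₀ = V₀ − E₀ = 597.3959 − 254.973428 = 342.422472
e^(−λT) = (B₀·e^(rT)/D − 0.2)/(1 − 0.2) = (342.4225·1.435692/512.4046 − 0.2)/0.8 = 0.94927998
λ = −ln(0.94927998)/7.3060 = 0.007124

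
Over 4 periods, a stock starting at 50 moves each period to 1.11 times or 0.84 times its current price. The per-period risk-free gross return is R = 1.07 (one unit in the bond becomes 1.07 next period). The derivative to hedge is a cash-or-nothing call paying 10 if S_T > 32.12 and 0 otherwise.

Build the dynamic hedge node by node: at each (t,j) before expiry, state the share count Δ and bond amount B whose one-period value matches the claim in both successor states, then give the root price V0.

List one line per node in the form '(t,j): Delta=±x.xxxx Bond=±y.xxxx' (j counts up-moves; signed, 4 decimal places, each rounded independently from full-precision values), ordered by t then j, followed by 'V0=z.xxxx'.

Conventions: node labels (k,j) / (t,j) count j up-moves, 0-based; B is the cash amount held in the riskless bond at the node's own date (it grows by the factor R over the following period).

Risk-neutral probability p* = (R−d)/(u−d) = (1.07−0.84)/(1.11−0.84) = 0.8519.
Terminal payoffs: V(4,0)=0.0000, V(4,1)=10.0000, V(4,2)=10.0000, V(4,3)=10.0000, V(4,4)=10.0000
  t=3,j=0: stock 29.6352 → up 32.8951 (V=10.0000), down 24.8936 (V=0.0000). Price 7.9612; hedge Δ=1.2498, bond B=-29.0758.
  t=3,j=1: stock 39.1608 → up 43.4685 (V=10.0000), down 32.8951 (V=10.0000). Price 9.3458; hedge Δ=0.0000, bond B=9.3458.
  t=3,j=2: stock 51.7482 → up 57.4405 (V=10.0000), down 43.4685 (V=10.0000). Price 9.3458; hedge Δ=0.0000, bond B=9.3458.
  t=3,j=3: stock 68.3816 → up 75.9035 (V=10.0000), down 57.4405 (V=10.0000). Price 9.3458; hedge Δ=0.0000, bond B=9.3458.
  t=2,j=0: stock 35.2800 → up 39.1608 (V=9.3458), down 29.6352 (V=7.9612). Price 8.5427; hedge Δ=0.1454, bond B=3.4147.
  t=2,j=1: stock 46.6200 → up 51.7482 (V=9.3458), down 39.1608 (V=9.3458). Price 8.7344; hedge Δ=0.0000, bond B=8.7344.
  t=2,j=2: stock 61.6050 → up 68.3816 (V=9.3458), down 51.7482 (V=9.3458). Price 8.7344; hedge Δ=0.0000, bond B=8.7344.
  t=1,j=0: stock 42.0000 → up 46.6200 (V=8.7344), down 35.2800 (V=8.5427). Price 8.1364; hedge Δ=0.0169, bond B=7.4264.
  t=1,j=1: stock 55.5000 → up 61.6050 (V=8.7344), down 46.6200 (V=8.7344). Price 8.1630; hedge Δ=0.0000, bond B=8.1630.
  t=0,j=0: stock 50.0000 → up 55.5000 (V=8.1630), down 42.0000 (V=8.1364). Price 7.6253; hedge Δ=0.0020, bond B=7.5270.
As a check, the time-0 holding Δ(0,0)·S0 + B(0,0) comes to 7.6253 — exactly V0.

(0,0): Delta=0.0020 Bond=7.5270
(1,0): Delta=0.0169 Bond=7.4264
(1,1): Delta=0.0000 Bond=8.1630
(2,0): Delta=0.1454 Bond=3.4147
(2,1): Delta=0.0000 Bond=8.7344
(2,2): Delta=0.0000 Bond=8.7344
(3,0): Delta=1.2498 Bond=-29.0758
(3,1): Delta=0.0000 Bond=9.3458
(3,2): Delta=0.0000 Bond=9.3458
(3,3): Delta=0.0000 Bond=9.3458
V0=7.6253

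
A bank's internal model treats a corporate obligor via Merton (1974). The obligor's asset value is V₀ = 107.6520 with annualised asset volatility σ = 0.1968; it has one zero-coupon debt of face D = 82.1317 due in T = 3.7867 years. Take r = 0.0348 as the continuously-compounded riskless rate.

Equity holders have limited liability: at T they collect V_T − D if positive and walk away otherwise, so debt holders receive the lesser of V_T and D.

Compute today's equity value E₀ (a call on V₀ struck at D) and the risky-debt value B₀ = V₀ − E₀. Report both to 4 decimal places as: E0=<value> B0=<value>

E0=38.1789 B0=69.4731

With assets at 107.6520 and a single debt payment of 82.1317 at 3.7867 years:
d₁ = [ln(V₀/D) + (r + σ²/2)T] / (σ√T)
   = [ln(107.6520/82.1317) + (0.0348 + 0.5·0.1968²)·3.7867] / (0.1968·√3.7867)
   = [0.270580 + 0.205107] / 0.382962 = 1.242126
d₂ = d₁ − σ√T = 1.242126 − 0.382962 = 0.859164
N(d₁) = 0.892905,  N(d₂) = 0.804875,  e^(−rT) = 0.876536
E₀ = V₀·N(d₁) − D·e^(−rT)·N(d₂)
   = 107.6520·0.892905 − 82.1317·0.876536·0.804875 = 38.178913
B₀ = V₀ − E₀ = 107.6520 − 38.178913 = 69.473087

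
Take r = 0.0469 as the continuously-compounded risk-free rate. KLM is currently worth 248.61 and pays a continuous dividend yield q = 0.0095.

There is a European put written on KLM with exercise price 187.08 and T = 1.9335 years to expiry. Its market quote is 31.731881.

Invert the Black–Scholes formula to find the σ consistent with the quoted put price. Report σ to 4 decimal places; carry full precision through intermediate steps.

sigma = 0.5537

At σ = 0.5537 the Black–Scholes value reproduces the quote:
σ√T = 0.5537·√1.9335 = 0.769922
d₁ = (ln(S/K) + (r−q+σ²/2)T) / (σ√T) = (ln(248.61/187.08) + (0.0469−0.0095+0.5537²/2)·1.9335) / 0.769922 = (0.284349 + 0.368703) / 0.769922 = 0.848205
d₂ = d₁ − σ√T = 0.848205 − 0.769922 = 0.078284
e^{−rT} = 0.913309
e^{−qT} = 0.981799
N(−d₁) = 0.198162,  N(−d₂) = 0.468801
V = K·e^{−rT}·N(−d₂) − S·e^{−qT}·N(−d₁) = 80.100239 − 48.368358 = 31.731881 (the observed quote) — the price is monotone increasing in volatility, hence this σ is the only solution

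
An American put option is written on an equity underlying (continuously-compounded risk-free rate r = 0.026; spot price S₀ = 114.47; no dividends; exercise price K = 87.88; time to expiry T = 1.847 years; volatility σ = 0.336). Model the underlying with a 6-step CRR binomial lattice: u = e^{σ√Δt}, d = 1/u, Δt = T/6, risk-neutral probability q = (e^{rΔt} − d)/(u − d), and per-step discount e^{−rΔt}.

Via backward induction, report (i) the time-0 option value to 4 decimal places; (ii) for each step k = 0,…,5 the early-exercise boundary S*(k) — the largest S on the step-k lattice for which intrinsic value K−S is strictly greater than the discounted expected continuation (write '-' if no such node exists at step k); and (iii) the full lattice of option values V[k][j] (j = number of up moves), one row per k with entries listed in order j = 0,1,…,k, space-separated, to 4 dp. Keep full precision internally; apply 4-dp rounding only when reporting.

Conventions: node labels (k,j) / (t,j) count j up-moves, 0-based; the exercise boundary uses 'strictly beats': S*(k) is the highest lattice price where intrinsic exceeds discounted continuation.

price = 7.0610
boundary = - - - - 54.3055 65.4343
tree:
7.0610
10.9282 2.9054
16.4794 4.9765 0.6651
24.0409 8.3994 1.2769 0.0000
33.5745 13.9086 2.4514 0.0000 0.0000
42.8106 22.4457 4.7066 0.0000 0.0000 0.0000
50.4759 33.5745 9.0362 0.0000 0.0000 0.0000 0.0000

params: Δt=0.30783 u=1.20493 d=0.82992 q=0.47496 e^(-rΔt)=0.99203
t_6 payoffs: 50.4759 33.5745 9.0362 0.0000 0.0000 0.0000 0.0000
t_5: node(5,0) S=45.0694 payoff=42.8106 vs cont=42.1101 → 42.8106 [stop]  node(5,1) S=65.4343 payoff=22.4457 vs cont=21.7451 → 22.4457 [stop]  node(5,2) S=95.0013 payoff=0.0000 vs cont=4.7066 → 4.7066 [wait]  node(5,3) S=137.9284 payoff=0.0000 vs cont=0.0000 → 0.0000 [wait]  node(5,4) S=200.2524 payoff=0.0000 vs cont=0.0000 → 0.0000 [wait]  node(5,5) S=290.7380 payoff=0.0000 vs cont=0.0000 → 0.0000 [wait]  ⇒ S*(5)=65.4343
t_4: node(4,0) S=54.3055 payoff=33.5745 vs cont=32.8740 → 33.5745 [stop]  node(4,1) S=78.8438 payoff=9.0362 vs cont=13.9086 → 13.9086 [wait]  node(4,2) S=114.4700 payoff=0.0000 vs cont=2.4514 → 2.4514 [wait]  node(4,3) S=166.1942 payoff=0.0000 vs cont=0.0000 → 0.0000 [wait]  node(4,4) S=241.2903 payoff=0.0000 vs cont=0.0000 → 0.0000 [wait]  ⇒ S*(4)=54.3055
t_3: node(3,0) S=65.4343 payoff=22.4457 vs cont=24.0409 → 24.0409 [wait]  node(3,1) S=95.0013 payoff=0.0000 vs cont=8.3994 → 8.3994 [wait]  node(3,2) S=137.9284 payoff=0.0000 vs cont=1.2769 → 1.2769 [wait]  node(3,3) S=200.2524 payoff=0.0000 vs cont=0.0000 → 0.0000 [wait]  ⇒ S*(3)=-
t_2: node(2,0) S=78.8438 payoff=9.0362 vs cont=16.4794 → 16.4794 [wait]  node(2,1) S=114.4700 payoff=0.0000 vs cont=4.9765 → 4.9765 [wait]  node(2,2) S=166.1942 payoff=0.0000 vs cont=0.6651 → 0.6651 [wait]  ⇒ S*(2)=-
t_1: node(1,0) S=95.0013 payoff=0.0000 vs cont=10.9282 → 10.9282 [wait]  node(1,1) S=137.9284 payoff=0.0000 vs cont=2.9054 → 2.9054 [wait]  ⇒ S*(1)=-
t_0: node(0,0) S=114.4700 payoff=0.0000 vs cont=7.0610 → 7.0610 [wait]  ⇒ S*(0)=-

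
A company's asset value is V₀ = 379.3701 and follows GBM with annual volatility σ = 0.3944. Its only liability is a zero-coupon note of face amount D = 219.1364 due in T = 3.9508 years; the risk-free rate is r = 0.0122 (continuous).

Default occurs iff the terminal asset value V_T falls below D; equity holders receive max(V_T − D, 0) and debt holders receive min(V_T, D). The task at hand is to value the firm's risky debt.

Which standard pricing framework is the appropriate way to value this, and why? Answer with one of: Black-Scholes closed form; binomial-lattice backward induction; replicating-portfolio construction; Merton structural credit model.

framework: Merton structural credit model

Key observation: assets follow a GBM and default happens iff V_T < 219.1364; valuing claims on that split (equity as a call, risky debt as the residual) is the structural model's definition.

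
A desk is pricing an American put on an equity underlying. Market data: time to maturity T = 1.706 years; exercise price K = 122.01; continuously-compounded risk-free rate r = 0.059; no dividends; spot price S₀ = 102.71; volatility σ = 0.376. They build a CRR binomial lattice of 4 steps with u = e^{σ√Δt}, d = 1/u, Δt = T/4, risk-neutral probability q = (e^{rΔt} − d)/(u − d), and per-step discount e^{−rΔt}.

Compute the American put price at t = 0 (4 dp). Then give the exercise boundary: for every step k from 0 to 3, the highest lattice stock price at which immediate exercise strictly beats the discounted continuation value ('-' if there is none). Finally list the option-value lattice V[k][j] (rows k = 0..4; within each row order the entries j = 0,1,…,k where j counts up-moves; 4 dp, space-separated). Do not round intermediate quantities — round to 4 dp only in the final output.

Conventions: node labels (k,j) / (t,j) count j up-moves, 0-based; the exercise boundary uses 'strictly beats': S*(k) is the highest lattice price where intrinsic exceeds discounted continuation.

Δt=0.42650  u=1.27833  d=0.78227  q=0.49029  discount=0.97515
step 4 (expiry): payoffs max(K−S,0) = 83.5472 59.1568 19.3000 0.0000 0.0000
step 3: (k=3,j=0): S=49.1682, K−S=72.8418, hold=69.8099 ⇒ V=72.8418 exercise | (k=3,j=1): S=80.3470, K−S=41.6630, hold=38.6311 ⇒ V=41.6630 exercise | (k=3,j=2): S=131.2972, K−S=0.0000, hold=9.5930 ⇒ V=9.5930 continue | (k=3,j=3): S=214.5563, K−S=0.0000, hold=0.0000 ⇒ V=0.0000 continue  boundary S*=80.3470
step 2: (k=2,j=0): S=62.8532, K−S=59.1568, hold=56.1250 ⇒ V=59.1568 exercise | (k=2,j=1): S=102.7100, K−S=19.3000, hold=25.2948 ⇒ V=25.2948 continue | (k=2,j=2): S=167.8411, K−S=0.0000, hold=4.7681 ⇒ V=4.7681 continue  boundary S*=62.8532
step 1: (k=1,j=0): S=80.3470, K−S=41.6630, hold=41.4972 ⇒ V=41.6630 exercise | (k=1,j=1): S=131.2972, K−S=0.0000, hold=14.8524 ⇒ V=14.8524 continue  boundary S*=80.3470
step 0: (k=0,j=0): S=102.7100, K−S=19.3000, hold=27.8094 ⇒ V=27.8094 continue  boundary S*=-

price = 27.8094
boundary = - 80.3470 62.8532 80.3470
tree:
27.8094
41.6630 14.8524
59.1568 25.2948 4.7681
72.8418 41.6630 9.5930 0.0000
83.5472 59.1568 19.3000 0.0000 0.0000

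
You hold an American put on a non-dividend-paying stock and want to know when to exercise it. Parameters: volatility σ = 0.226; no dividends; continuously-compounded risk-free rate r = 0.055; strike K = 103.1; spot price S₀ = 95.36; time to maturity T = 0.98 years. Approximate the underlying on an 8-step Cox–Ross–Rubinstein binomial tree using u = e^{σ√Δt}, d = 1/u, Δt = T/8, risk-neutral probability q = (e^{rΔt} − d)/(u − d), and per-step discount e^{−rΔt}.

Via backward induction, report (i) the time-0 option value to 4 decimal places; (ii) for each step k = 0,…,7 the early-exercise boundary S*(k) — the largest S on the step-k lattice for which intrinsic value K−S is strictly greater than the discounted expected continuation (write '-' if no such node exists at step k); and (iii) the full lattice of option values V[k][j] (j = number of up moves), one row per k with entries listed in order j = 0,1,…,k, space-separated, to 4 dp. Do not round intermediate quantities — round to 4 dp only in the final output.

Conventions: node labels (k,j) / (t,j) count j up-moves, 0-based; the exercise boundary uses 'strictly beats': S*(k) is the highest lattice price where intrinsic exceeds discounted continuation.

price = 11.0282
boundary = - - 81.4068 75.2156 81.4068 88.1076 81.4068 88.1076
tree:
11.0282
15.7169 6.8932
21.6932 10.4678 3.7210
27.8844 15.3654 6.1349 1.5669
33.6047 21.6932 9.7910 2.8788 0.3903
38.8900 27.8844 14.9924 5.1722 0.8236 0.0000
43.7733 33.6047 21.6932 9.0096 1.7381 0.0000 0.0000
48.2853 38.8900 27.8844 14.9924 3.6678 0.0000 0.0000 0.0000
52.4541 43.7733 33.6047 21.6932 7.7400 0.0000 0.0000 0.0000 0.0000

Δt=0.12250  u=1.08231  d=0.92395  q=0.52292  discount=0.99329
step 8 (expiry): payoffs max(K−S,0) = 52.4541 43.7733 33.6047 21.6932 7.7400 0.0000 0.0000 0.0000 0.0000
step 7: (k=7,j=0): S=54.8147, K−S=48.2853, hold=47.5930 ⇒ V=48.2853 exercise | (k=7,j=1): S=64.2100, K−S=38.8900, hold=38.1977 ⇒ V=38.8900 exercise | (k=7,j=2): S=75.2156, K−S=27.8844, hold=27.1921 ⇒ V=27.8844 exercise | (k=7,j=3): S=88.1076, K−S=14.9924, hold=14.3001 ⇒ V=14.9924 exercise | (k=7,j=4): S=103.2093, K−S=0.0000, hold=3.6678 ⇒ V=3.6678 continue | (k=7,j=5): S=120.8994, K−S=0.0000, hold=0.0000 ⇒ V=0.0000 continue | (k=7,j=6): S=141.6217, K−S=0.0000, hold=0.0000 ⇒ V=0.0000 continue | (k=7,j=7): S=165.8957, K−S=0.0000, hold=0.0000 ⇒ V=0.0000 continue  boundary S*=88.1076
step 6: (k=6,j=0): S=59.3267, K−S=43.7733, hold=43.0810 ⇒ V=43.7733 exercise | (k=6,j=1): S=69.4953, K−S=33.6047, hold=32.9124 ⇒ V=33.6047 exercise | (k=6,j=2): S=81.4068, K−S=21.6932, hold=21.0009 ⇒ V=21.6932 exercise | (k=6,j=3): S=95.3600, K−S=7.7400, hold=9.0096 ⇒ V=9.0096 continue | (k=6,j=4): S=111.7047, K−S=0.0000, hold=1.7381 ⇒ V=1.7381 continue | (k=6,j=5): S=130.8510, K−S=0.0000, hold=0.0000 ⇒ V=0.0000 continue | (k=6,j=6): S=153.2789, K−S=0.0000, hold=0.0000 ⇒ V=0.0000 continue  boundary S*=81.4068
step 5: (k=5,j=0): S=64.2100, K−S=38.8900, hold=38.1977 ⇒ V=38.8900 exercise | (k=5,j=1): S=75.2156, K−S=27.8844, hold=27.1921 ⇒ V=27.8844 exercise | (k=5,j=2): S=88.1076, K−S=14.9924, hold=14.9595 ⇒ V=14.9924 exercise | (k=5,j=3): S=103.2093, K−S=0.0000, hold=5.1722 ⇒ V=5.1722 continue | (k=5,j=4): S=120.8994, K−S=0.0000, hold=0.8236 ⇒ V=0.8236 continue | (k=5,j=5): S=141.6217, K−S=0.0000, hold=0.0000 ⇒ V=0.0000 continue  boundary S*=88.1076
step 4: (k=4,j=0): S=69.4953, K−S=33.6047, hold=32.9124 ⇒ V=33.6047 exercise | (k=4,j=1): S=81.4068, K−S=21.6932, hold=21.0009 ⇒ V=21.6932 exercise | (k=4,j=2): S=95.3600, K−S=7.7400, hold=9.7910 ⇒ V=9.7910 continue | (k=4,j=3): S=111.7047, K−S=0.0000, hold=2.8788 ⇒ V=2.8788 continue | (k=4,j=4): S=130.8510, K−S=0.0000, hold=0.3903 ⇒ V=0.3903 continue  boundary S*=81.4068
step 3: (k=3,j=0): S=75.2156, K−S=27.8844, hold=27.1921 ⇒ V=27.8844 exercise | (k=3,j=1): S=88.1076, K−S=14.9924, hold=15.3654 ⇒ V=15.3654 continue | (k=3,j=2): S=103.2093, K−S=0.0000, hold=6.1349 ⇒ V=6.1349 continue | (k=3,j=3): S=120.8994, K−S=0.0000, hold=1.5669 ⇒ V=1.5669 continue  boundary S*=75.2156
step 2: (k=2,j=0): S=81.4068, K−S=21.6932, hold=21.1946 ⇒ V=21.6932 exercise | (k=2,j=1): S=95.3600, K−S=7.7400, hold=10.4678 ⇒ V=10.4678 continue | (k=2,j=2): S=111.7047, K−S=0.0000, hold=3.7210 ⇒ V=3.7210 continue  boundary S*=81.4068
step 1: (k=1,j=0): S=88.1076, K−S=14.9924, hold=15.7169 ⇒ V=15.7169 continue | (k=1,j=1): S=103.2093, K−S=0.0000, hold=6.8932 ⇒ V=6.8932 continue  boundary S*=-
step 0: (k=0,j=0): S=95.3600, K−S=7.7400, hold=11.0282 ⇒ V=11.0282 continue  boundary S*=-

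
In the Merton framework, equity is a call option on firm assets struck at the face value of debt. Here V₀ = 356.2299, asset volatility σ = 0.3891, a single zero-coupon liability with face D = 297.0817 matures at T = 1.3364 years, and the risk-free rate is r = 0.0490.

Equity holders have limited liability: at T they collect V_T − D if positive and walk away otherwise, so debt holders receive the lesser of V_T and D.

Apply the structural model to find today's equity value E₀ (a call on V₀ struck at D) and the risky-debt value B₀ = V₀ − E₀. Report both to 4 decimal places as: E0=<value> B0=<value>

E0=103.5578 B0=252.6721

Equity is a call on the firm's assets struck at D = 297.0817:
d₁ = [ln(V₀/D) + (r + σ²/2)T] / (σ√T)
   = [ln(356.2299/297.0817) + (0.0490 + 0.5·0.3891²)·1.3364] / (0.3891·√1.3364)
   = [0.181569 + 0.166648] / 0.449810 = 0.774143
d₂ = d₁ − σ√T = 0.774143 − 0.449810 = 0.324332
N(d₁) = 0.780577,  N(d₂) = 0.627157,  e^(−rT) = 0.936614
E₀ = V₀·N(d₁) − D·e^(−rT)·N(d₂)
   = 356.2299·0.780577 − 297.0817·0.936614·0.627157 = 103.557793
B₀ = V₀ − E₀ = 356.2299 − 103.557793 = 252.672107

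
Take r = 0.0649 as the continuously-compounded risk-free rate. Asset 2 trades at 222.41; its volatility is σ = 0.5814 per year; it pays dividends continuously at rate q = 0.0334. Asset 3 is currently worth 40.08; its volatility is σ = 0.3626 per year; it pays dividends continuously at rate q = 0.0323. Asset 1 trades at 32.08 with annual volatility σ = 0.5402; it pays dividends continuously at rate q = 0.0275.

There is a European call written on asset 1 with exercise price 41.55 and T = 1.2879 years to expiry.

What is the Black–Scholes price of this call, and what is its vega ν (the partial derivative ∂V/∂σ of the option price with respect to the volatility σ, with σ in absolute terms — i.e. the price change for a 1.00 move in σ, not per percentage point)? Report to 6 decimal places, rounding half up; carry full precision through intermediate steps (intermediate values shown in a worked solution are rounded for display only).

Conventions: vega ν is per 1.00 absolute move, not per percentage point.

price = 5.171092
ν = 14.009071

σ√T = 0.5402·√1.2879 = 0.613050
d₁ = (ln(S/K) + (r−q+σ²/2)T) / (σ√T) = (ln(32.08/41.55) + (0.0649−0.0275+0.5402²/2)·1.2879) / 0.613050 = (-0.258665 + 0.236082) / 0.613050 = -0.036836
d₂ = d₁ − σ√T = -0.036836 − 0.613050 = -0.649886
e^{−rT} = 0.919813
e^{−qT} = 0.965203
N(d₁) = 0.485308,  N(d₂) = 0.257883
Call price V = S·e^{−qT}·N(d₁) − K·e^{−rT}·N(d₂) = 15.026927 − 9.855834 = 5.171092
φ(d₁) = (1/√(2π))·e^{−d₁²/2} = 0.398672
ν = S·e^{−qT}·φ(d₁)·√T = 14.009071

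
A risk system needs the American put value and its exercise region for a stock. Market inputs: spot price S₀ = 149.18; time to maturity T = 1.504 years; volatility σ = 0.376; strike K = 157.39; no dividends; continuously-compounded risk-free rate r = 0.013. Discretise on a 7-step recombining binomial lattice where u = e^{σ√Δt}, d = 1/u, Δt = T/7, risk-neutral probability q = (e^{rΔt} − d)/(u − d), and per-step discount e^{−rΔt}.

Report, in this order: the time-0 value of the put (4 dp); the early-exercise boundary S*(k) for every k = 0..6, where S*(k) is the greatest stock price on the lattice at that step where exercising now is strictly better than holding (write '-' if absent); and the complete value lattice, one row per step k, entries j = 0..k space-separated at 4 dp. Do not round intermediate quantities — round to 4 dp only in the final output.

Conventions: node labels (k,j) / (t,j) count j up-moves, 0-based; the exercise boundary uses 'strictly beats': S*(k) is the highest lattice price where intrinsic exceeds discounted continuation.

price = 31.4194
boundary = - - - - 74.2924 88.4374 105.2756
tree:
31.4194
42.3119 19.0522
55.1111 27.8125 9.0685
69.1022 39.3147 14.7208 2.6075
83.0976 53.3851 23.3318 4.8830 0.0000
94.9801 68.9526 35.7611 9.1445 0.0000 0.0000
104.9622 83.0976 52.1144 17.1251 0.0000 0.0000 0.0000
113.3477 94.9801 68.9526 32.0704 0.0000 0.0000 0.0000 0.0000

Δt=0.21486, u=1.19040, d=0.84006, q=0.46452, disc=e^(-rΔt)=0.99721
k=7 terminal: V=max(K-S,0) → 113.3477 94.9801 68.9526 32.0704 0.0000 0.0000 0.0000 0.0000
k=6: j=0 S=52.4278 intr=104.9622 cont=104.5232 V=104.9622[EX]; j=1 S=74.2924 intr=83.0976 cont=82.6586 V=83.0976[EX]; j=2 S=105.2756 intr=52.1144 cont=51.6754 V=52.1144[EX]; j=3 S=149.1800 intr=8.2100 cont=17.1251 V=17.1251[hold]; j=4 S=211.3945 intr=0.0000 cont=0.0000 V=0.0000[hold]; j=5 S=299.5550 intr=0.0000 cont=0.0000 V=0.0000[hold]; j=6 S=424.4823 intr=0.0000 cont=0.0000 V=0.0000[hold]  S*(6)=105.2756
k=5: j=0 S=62.4099 intr=94.9801 cont=94.5411 V=94.9801[EX]; j=1 S=88.4374 intr=68.9526 cont=68.5136 V=68.9526[EX]; j=2 S=125.3196 intr=32.0704 cont=35.7611 V=35.7611[hold]; j=3 S=177.5833 intr=0.0000 cont=9.1445 V=9.1445[hold]; j=4 S=251.6431 intr=0.0000 cont=0.0000 V=0.0000[hold]; j=5 S=356.5891 intr=0.0000 cont=0.0000 V=0.0000[hold]  S*(5)=88.4374
k=4: j=0 S=74.2924 intr=83.0976 cont=82.6586 V=83.0976[EX]; j=1 S=105.2756 intr=52.1144 cont=53.3851 V=53.3851[hold]; j=2 S=149.1800 intr=8.2100 cont=23.3318 V=23.3318[hold]; j=3 S=211.3945 intr=0.0000 cont=4.8830 V=4.8830[hold]; j=4 S=299.5550 intr=0.0000 cont=0.0000 V=0.0000[hold]  S*(4)=74.2924
k=3: j=0 S=88.4374 intr=68.9526 cont=69.1022 V=69.1022[hold]; j=1 S=125.3196 intr=32.0704 cont=39.3147 V=39.3147[hold]; j=2 S=177.5833 intr=0.0000 cont=14.7208 V=14.7208[hold]; j=3 S=251.6431 intr=0.0000 cont=2.6075 V=2.6075[hold]  S*(3)=-
k=2: j=0 S=105.2756 intr=52.1144 cont=55.1111 V=55.1111[hold]; j=1 S=149.1800 intr=8.2100 cont=27.8125 V=27.8125[hold]; j=2 S=211.3945 intr=0.0000 cont=9.0685 V=9.0685[hold]  S*(2)=-
k=1: j=0 S=125.3196 intr=32.0704 cont=42.3119 V=42.3119[hold]; j=1 S=177.5833 intr=0.0000 cont=19.0522 V=19.0522[hold]  S*(1)=-
k=0: j=0 S=149.1800 intr=8.2100 cont=31.4194 V=31.4194[hold]  S*(0)=-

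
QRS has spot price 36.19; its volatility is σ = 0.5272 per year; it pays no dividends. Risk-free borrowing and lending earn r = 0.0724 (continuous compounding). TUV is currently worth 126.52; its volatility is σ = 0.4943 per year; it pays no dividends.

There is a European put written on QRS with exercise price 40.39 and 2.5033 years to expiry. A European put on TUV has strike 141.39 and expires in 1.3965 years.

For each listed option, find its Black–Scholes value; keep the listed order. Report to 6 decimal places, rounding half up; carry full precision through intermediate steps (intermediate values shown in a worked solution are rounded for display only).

[QRS put K=40.39]
σ√T = 0.5272·√2.5033 = 0.834126
d₁ = (ln(S/K) + (r+σ²/2)T) / (σ√T) = (ln(36.19/40.39) + (0.0724+0.5272²/2)·2.5033) / 0.834126 = (-0.109799 + 0.529122) / 0.834126 = 0.502709
d₂ = d₁ − σ√T = 0.502709 − 0.834126 = -0.331417
e^{−rT} = 0.834236
N(−d₁) = 0.307584,  N(−d₂) = 0.629835
price = K·e^{−rT}·N(−d₂) − S·N(−d₁) = 21.222171 − 11.131479 = 10.090692
[TUV put K=141.39]
σ√T = 0.4943·√1.3965 = 0.584132
d₁ = (ln(S/K) + (r+σ²/2)T) / (σ√T) = (ln(126.52/141.39) + (0.0724+0.4943²/2)·1.3965) / 0.584132 = (-0.111122 + 0.271712) / 0.584132 = 0.274921
d₂ = d₁ − σ√T = 0.274921 − 0.584132 = -0.309211
e^{−rT} = 0.903837
N(−d₁) = 0.391689,  N(−d₂) = 0.621420
price = K·e^{−rT}·N(−d₂) − S·N(−d₁) = 79.413361 − 49.556429 = 29.856932

price(QRS put K=40.39) = 10.090692
price(TUV put K=141.39) = 29.856932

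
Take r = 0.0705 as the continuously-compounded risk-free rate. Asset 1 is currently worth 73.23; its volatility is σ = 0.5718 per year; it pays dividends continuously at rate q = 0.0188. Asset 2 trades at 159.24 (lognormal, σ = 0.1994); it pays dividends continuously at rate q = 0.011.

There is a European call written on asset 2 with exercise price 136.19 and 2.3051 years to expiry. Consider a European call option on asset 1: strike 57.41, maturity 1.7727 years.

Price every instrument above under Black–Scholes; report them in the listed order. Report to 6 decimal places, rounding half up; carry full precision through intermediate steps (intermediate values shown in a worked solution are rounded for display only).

price(asset 2 call K=136.19) = 43.047035
price(asset 1 call K=57.41) = 29.712848

[asset 2 call K=136.19]
σ√T = 0.1994·√2.3051 = 0.302740
d₁ = (ln(S/K) + (r−q+σ²/2)T) / (σ√T) = (ln(159.24/136.19) + (0.0705−0.011+0.1994²/2)·2.3051) / 0.302740 = (0.156362 + 0.182979) / 0.302740 = 1.120898
d₂ = d₁ − σ√T = 1.120898 − 0.302740 = 0.818158
e^{−rT} = 0.850008
e^{−qT} = 0.974963
N(d₁) = 0.868834,  N(d₂) = 0.793366
price = S·e^{−qT}·N(d₁) − K·e^{−rT}·N(d₂) = 134.889182 − 91.842147 = 43.047035
[asset 1 call K=57.41]
σ√T = 0.5718·√1.7727 = 0.761310
d₁ = (ln(S/K) + (r−q+σ²/2)T) / (σ√T) = (ln(73.23/57.41) + (0.0705−0.0188+0.5718²/2)·1.7727) / 0.761310 = (0.243387 + 0.381445) / 0.761310 = 0.820732
d₂ = d₁ − σ√T = 0.820732 − 0.761310 = 0.059422
e^{−rT} = 0.882519
e^{−qT} = 0.967222
N(d₁) = 0.794101,  N(d₂) = 0.523692
price = S·e^{−qT}·N(d₁) − K·e^{−rT}·N(d₂) = 56.245908 − 26.533060 = 29.712848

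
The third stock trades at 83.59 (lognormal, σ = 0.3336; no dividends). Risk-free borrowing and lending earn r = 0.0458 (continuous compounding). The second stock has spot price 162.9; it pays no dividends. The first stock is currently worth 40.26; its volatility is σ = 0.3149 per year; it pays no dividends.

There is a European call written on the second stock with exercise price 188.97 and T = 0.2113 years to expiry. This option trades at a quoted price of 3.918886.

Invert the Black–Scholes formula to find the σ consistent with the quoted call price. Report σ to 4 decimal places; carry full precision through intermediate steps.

sigma = 0.3896

At σ = 0.3896 the Black–Scholes value reproduces the quote:
σ√T = 0.3896·√0.2113 = 0.179089
d₁ = (ln(S/K) + (r+σ²/2)T) / (σ√T) = (ln(162.9/188.97) + (0.0458+0.3896²/2)·0.2113) / 0.179089 = (-0.148452 + 0.025714) / 0.179089 = -0.685346
d₂ = d₁ − σ√T = -0.685346 − 0.179089 = -0.864435
e^{−rT} = 0.990369
N(d₁) = 0.246563,  N(d₂) = 0.193675
V = S·N(d₁) − K·e^{−rT}·N(d₂) = 40.165102 − 36.246216 = 3.918886 (equal to the quote); since ∂V/∂σ > 0 for all σ, the implied volatility is unique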